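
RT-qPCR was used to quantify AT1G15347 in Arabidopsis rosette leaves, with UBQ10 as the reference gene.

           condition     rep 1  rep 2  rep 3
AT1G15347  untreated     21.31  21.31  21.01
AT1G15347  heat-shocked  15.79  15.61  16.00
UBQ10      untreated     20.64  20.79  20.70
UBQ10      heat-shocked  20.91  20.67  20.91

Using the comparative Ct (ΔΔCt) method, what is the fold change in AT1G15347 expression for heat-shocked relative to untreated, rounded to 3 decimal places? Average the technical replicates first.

46.206

Mean Ct: AT1G15347 untreated 21.210; AT1G15347 heat-shocked 15.800; UBQ10 untreated 20.710; UBQ10 heat-shocked 20.830
ΔCt(untreated) = 21.210 − 20.710 = 0.500
ΔCt(heat-shocked) = 15.800 − 20.830 = -5.030
ΔΔCt = -5.030 − 0.500 = -5.530
Fold change = 2^(−(-5.530)) = 2^5.530 = 46.2057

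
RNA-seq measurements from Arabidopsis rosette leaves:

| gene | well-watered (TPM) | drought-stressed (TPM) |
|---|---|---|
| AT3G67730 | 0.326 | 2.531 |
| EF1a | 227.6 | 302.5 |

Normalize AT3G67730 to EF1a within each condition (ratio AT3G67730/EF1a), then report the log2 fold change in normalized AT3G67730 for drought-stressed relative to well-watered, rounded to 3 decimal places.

2.546

AT3G67730/EF1a (well-watered) = 0.326 / 227.6 = 0.0014323
AT3G67730/EF1a (drought-stressed) = 2.531 / 302.5 = 0.0083669
Fold change = 0.0083669 / 0.0014323 = 5.8415
log2(5.8415) = 2.5463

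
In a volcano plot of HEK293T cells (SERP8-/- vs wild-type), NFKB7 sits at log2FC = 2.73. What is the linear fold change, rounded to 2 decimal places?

6.63

Fold change = 2^(2.73) = 6.635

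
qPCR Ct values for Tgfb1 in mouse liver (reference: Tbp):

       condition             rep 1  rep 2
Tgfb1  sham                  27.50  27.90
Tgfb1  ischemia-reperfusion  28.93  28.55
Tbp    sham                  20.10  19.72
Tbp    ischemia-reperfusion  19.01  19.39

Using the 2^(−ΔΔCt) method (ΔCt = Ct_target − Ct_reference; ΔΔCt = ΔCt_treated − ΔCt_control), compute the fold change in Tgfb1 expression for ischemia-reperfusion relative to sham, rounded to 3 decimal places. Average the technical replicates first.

0.297

Mean Ct: Tgfb1 sham 27.700; Tgfb1 ischemia-reperfusion 28.740; Tbp sham 19.910; Tbp ischemia-reperfusion 19.200
ΔCt(sham) = 27.700 − 19.910 = 7.790
ΔCt(ischemia-reperfusion) = 28.740 − 19.200 = 9.540
ΔΔCt = 9.540 − 7.790 = 1.750
Fold change = 2^(−1.750) = 0.2973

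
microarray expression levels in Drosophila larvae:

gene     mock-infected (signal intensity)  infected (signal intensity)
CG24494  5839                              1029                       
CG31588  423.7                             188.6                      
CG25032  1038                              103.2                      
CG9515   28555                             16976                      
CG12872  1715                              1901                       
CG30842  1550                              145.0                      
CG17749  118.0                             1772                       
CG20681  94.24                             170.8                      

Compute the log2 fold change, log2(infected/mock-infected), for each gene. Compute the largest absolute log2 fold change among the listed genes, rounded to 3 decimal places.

log2(1029/5839) = -2.504  (CG24494)
log2(188.6/423.7) = -1.168  (CG31588)
log2(103.2/1038) = -3.330  (CG25032)
log2(16976/28555) = -0.750  (CG9515)
log2(1901/1715) = 0.149  (CG12872)
log2(145.0/1550) = -3.418  (CG30842)
log2(1772/118.0) = 3.909  (CG17749)
log2(170.8/94.24) = 0.858  (CG20681)
The largest magnitude belongs to CG17749.

3.909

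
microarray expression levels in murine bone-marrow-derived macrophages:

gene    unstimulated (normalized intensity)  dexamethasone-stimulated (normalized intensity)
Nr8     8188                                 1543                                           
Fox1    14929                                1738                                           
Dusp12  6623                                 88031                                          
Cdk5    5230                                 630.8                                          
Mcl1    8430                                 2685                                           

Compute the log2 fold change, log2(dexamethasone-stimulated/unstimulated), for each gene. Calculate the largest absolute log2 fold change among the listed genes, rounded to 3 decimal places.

log2(1543/8188) = -2.408  (Nr8)
log2(1738/14929) = -3.103  (Fox1)
log2(88031/6623) = 3.732  (Dusp12)
log2(630.8/5230) = -3.052  (Cdk5)
log2(2685/8430) = -1.651  (Mcl1)
The largest magnitude belongs to Dusp12.

3.732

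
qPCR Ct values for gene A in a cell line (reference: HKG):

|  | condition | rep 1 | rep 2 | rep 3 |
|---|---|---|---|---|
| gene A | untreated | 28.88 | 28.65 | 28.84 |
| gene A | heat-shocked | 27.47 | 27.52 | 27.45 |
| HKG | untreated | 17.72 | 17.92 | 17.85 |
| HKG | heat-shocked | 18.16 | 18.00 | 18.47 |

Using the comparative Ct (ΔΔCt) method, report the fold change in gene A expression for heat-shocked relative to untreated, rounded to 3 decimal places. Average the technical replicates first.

Mean Ct: gene A untreated 28.790; gene A heat-shocked 27.480; HKG untreated 17.830; HKG heat-shocked 18.210
ΔCt(untreated) = 28.790 − 17.830 = 10.960
ΔCt(heat-shocked) = 27.480 − 18.210 = 9.270
ΔΔCt = 9.270 − 10.960 = -1.690
Fold change = 2^(−(-1.690)) = 2^1.690 = 3.2266

3.227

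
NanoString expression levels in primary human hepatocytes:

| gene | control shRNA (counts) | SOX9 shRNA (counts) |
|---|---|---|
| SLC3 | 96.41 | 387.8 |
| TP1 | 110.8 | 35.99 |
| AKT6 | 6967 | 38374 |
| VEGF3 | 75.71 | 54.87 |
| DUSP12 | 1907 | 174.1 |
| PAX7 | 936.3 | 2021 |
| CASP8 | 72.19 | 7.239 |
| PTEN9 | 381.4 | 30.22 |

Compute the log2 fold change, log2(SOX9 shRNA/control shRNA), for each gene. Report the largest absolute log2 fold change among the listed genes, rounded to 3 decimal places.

log2(387.8/96.41) = 2.008  (SLC3)
log2(35.99/110.8) = -1.622  (TP1)
log2(38374/6967) = 2.462  (AKT6)
log2(54.87/75.71) = -0.464  (VEGF3)
log2(174.1/1907) = -3.453  (DUSP12)
log2(2021/936.3) = 1.110  (PAX7)
log2(7.239/72.19) = -3.318  (CASP8)
log2(30.22/381.4) = -3.658  (PTEN9)
The largest magnitude belongs to PTEN9.

3.658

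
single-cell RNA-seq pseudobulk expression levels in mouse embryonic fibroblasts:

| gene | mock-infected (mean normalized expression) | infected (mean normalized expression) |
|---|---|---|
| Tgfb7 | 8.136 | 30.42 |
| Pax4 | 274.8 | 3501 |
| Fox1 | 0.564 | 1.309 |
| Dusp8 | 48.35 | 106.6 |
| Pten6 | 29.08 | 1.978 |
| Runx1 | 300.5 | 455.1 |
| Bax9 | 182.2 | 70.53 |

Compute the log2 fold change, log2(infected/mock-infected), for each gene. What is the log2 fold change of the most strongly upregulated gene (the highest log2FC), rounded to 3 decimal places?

log2(30.42/8.136) = 1.903  (Tgfb7)
log2(3501/274.8) = 3.671  (Pax4)
log2(1.309/0.564) = 1.215  (Fox1)
log2(106.6/48.35) = 1.141  (Dusp8)
log2(1.978/29.08) = -3.878  (Pten6)
log2(455.1/300.5) = 0.599  (Runx1)
log2(70.53/182.2) = -1.369  (Bax9)
Pax4 is most strongly upregulated.

3.671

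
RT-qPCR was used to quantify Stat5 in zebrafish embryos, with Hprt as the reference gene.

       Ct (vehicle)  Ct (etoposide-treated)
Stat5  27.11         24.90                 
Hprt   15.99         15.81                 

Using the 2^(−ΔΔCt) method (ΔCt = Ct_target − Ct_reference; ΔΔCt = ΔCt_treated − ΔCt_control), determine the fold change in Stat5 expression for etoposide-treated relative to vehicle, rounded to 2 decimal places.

4.08

ΔCt(vehicle) = 27.110 − 15.990 = 11.120
ΔCt(etoposide-treated) = 24.900 − 15.810 = 9.090
ΔΔCt = 9.090 − 11.120 = -2.030
Fold change = 2^(−(-2.030)) = 2^2.030 = 4.084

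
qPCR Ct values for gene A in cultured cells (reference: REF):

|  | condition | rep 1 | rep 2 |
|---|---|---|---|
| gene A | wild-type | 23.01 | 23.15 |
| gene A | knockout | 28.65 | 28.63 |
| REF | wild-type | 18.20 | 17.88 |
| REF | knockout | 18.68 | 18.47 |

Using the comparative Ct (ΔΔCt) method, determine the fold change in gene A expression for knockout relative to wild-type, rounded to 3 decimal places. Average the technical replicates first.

0.031

Mean Ct: gene A wild-type 23.080; gene A knockout 28.640; REF wild-type 18.040; REF knockout 18.575
ΔCt(wild-type) = 23.080 − 18.040 = 5.040
ΔCt(knockout) = 28.640 − 18.575 = 10.065
ΔΔCt = 10.065 − 5.040 = 5.025
Fold change = 2^(−5.025) = 0.0307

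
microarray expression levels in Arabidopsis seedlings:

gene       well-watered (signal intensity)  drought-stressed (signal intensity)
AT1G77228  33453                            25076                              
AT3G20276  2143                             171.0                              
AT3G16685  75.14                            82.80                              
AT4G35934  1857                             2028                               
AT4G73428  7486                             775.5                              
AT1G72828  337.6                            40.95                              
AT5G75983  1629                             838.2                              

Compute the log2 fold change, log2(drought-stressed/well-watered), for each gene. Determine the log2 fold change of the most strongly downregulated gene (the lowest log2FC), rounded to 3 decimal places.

log2(25076/33453) = -0.416  (AT1G77228)
log2(171.0/2143) = -3.648  (AT3G20276)
log2(82.80/75.14) = 0.140  (AT3G16685)
log2(2028/1857) = 0.127  (AT4G35934)
log2(775.5/7486) = -3.271  (AT4G73428)
log2(40.95/337.6) = -3.043  (AT1G72828)
log2(838.2/1629) = -0.959  (AT5G75983)
AT3G20276 is most strongly downregulated.

-3.648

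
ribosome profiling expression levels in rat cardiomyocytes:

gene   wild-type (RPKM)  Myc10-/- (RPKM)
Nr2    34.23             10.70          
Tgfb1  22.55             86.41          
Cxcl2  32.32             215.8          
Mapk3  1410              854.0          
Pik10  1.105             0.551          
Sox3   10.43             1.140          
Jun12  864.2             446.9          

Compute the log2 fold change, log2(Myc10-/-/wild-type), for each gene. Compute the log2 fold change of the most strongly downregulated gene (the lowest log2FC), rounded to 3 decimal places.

log2(10.70/34.23) = -1.678  (Nr2)
log2(86.41/22.55) = 1.938  (Tgfb1)
log2(215.8/32.32) = 2.739  (Cxcl2)
log2(854.0/1410) = -0.723  (Mapk3)
log2(0.551/1.105) = -1.004  (Pik10)
log2(1.140/10.43) = -3.194  (Sox3)
log2(446.9/864.2) = -0.951  (Jun12)
Sox3 is most strongly downregulated.

-3.194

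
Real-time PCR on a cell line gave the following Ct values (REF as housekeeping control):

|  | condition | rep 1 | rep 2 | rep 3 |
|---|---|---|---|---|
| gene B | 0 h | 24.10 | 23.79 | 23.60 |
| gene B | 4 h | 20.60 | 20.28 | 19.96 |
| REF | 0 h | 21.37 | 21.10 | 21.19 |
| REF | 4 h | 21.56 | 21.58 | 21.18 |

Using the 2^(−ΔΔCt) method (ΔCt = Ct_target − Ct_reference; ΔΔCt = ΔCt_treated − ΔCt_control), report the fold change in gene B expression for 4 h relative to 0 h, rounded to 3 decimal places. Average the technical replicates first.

Mean Ct: gene B 0 h 23.830; gene B 4 h 20.280; REF 0 h 21.220; REF 4 h 21.440
ΔCt(0 h) = 23.830 − 21.220 = 2.610
ΔCt(4 h) = 20.280 − 21.440 = -1.160
ΔΔCt = -1.160 − 2.610 = -3.770
Fold change = 2^(−(-3.770)) = 2^3.770 = 13.6422

13.642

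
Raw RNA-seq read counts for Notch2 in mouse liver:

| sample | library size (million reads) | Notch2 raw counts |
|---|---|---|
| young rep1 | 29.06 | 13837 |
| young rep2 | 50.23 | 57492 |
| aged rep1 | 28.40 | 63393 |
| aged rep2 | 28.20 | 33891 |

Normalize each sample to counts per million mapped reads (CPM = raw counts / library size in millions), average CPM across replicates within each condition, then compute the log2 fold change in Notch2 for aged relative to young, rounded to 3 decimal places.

CPM(young rep1) = 13837 / 29.06 = 476.1528
CPM(young rep2) = 57492 / 50.23 = 1144.5750
CPM(aged rep1) = 63393 / 28.40 = 2232.1479
CPM(aged rep2) = 33891 / 28.20 = 1201.8085
mean CPM(young) = 810.3639; mean CPM(aged) = 1716.9782
Fold change = 1716.9782 / 810.3639 = 2.11877
log2(2.11877) = 1.0832

1.083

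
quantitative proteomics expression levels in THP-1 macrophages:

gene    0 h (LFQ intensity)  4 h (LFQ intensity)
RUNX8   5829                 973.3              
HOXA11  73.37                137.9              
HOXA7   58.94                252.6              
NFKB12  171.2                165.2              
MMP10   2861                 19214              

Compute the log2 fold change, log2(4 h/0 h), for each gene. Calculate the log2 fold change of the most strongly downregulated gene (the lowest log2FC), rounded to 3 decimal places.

log2(973.3/5829) = -2.582  (RUNX8)
log2(137.9/73.37) = 0.910  (HOXA11)
log2(252.6/58.94) = 2.100  (HOXA7)
log2(165.2/171.2) = -0.051  (NFKB12)
log2(19214/2861) = 2.748  (MMP10)
RUNX8 is most strongly downregulated.

-2.582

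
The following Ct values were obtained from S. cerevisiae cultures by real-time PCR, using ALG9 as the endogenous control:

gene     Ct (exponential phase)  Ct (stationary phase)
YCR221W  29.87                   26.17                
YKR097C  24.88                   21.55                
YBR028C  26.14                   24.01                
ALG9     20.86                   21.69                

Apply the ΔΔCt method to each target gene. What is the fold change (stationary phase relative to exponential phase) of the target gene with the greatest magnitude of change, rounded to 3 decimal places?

YCR221W: ΔΔCt = (26.17−21.69) − (29.87−20.86) = 4.48 − 9.01 = -4.53; fold change = 2^4.53 = 23.103
YKR097C: ΔΔCt = (21.55−21.69) − (24.88−20.86) = -0.14 − 4.02 = -4.16; fold change = 2^4.16 = 17.877
YBR028C: ΔΔCt = (24.01−21.69) − (26.14−20.86) = 2.32 − 5.28 = -2.96; fold change = 2^2.96 = 7.781
YCR221W has the largest |ΔΔCt| = 4.53.

23.103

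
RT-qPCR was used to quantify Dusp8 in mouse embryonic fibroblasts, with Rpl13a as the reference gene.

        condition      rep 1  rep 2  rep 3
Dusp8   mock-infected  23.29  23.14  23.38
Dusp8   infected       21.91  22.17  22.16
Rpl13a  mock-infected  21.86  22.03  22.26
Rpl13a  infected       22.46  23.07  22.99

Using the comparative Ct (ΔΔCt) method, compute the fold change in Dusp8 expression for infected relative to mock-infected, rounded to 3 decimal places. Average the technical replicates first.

Mean Ct: Dusp8 mock-infected 23.270; Dusp8 infected 22.080; Rpl13a mock-infected 22.050; Rpl13a infected 22.840
ΔCt(mock-infected) = 23.270 − 22.050 = 1.220
ΔCt(infected) = 22.080 − 22.840 = -0.760
ΔΔCt = -0.760 − 1.220 = -1.980
Fold change = 2^(−(-1.980)) = 2^1.980 = 3.9449

3.945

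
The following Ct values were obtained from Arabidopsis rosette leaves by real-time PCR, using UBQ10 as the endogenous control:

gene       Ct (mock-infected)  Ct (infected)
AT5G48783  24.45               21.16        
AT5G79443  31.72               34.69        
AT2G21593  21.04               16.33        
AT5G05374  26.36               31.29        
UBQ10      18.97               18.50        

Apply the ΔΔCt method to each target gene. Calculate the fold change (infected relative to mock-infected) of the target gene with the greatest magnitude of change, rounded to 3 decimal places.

AT5G48783: ΔΔCt = (21.16−18.50) − (24.45−18.97) = 2.66 − 5.48 = -2.82; fold change = 2^2.82 = 7.062
AT5G79443: ΔΔCt = (34.69−18.50) − (31.72−18.97) = 16.19 − 12.75 = 3.44; fold change = 2^-3.44 = 0.092
AT2G21593: ΔΔCt = (16.33−18.50) − (21.04−18.97) = -2.17 − 2.07 = -4.24; fold change = 2^4.24 = 18.896
AT5G05374: ΔΔCt = (31.29−18.50) − (26.36−18.97) = 12.79 − 7.39 = 5.40; fold change = 2^-5.40 = 0.024
AT5G05374 has the largest |ΔΔCt| = 5.40.

0.024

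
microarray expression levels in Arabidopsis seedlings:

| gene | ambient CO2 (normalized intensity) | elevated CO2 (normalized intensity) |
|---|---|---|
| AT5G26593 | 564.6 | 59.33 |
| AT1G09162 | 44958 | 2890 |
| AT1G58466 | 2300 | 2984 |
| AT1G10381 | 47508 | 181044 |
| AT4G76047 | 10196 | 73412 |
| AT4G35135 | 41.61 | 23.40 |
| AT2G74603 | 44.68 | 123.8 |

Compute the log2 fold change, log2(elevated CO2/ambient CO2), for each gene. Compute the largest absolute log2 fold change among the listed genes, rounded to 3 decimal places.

log2(59.33/564.6) = -3.250  (AT5G26593)
log2(2890/44958) = -3.959  (AT1G09162)
log2(2984/2300) = 0.376  (AT1G58466)
log2(181044/47508) = 1.930  (AT1G10381)
log2(73412/10196) = 2.848  (AT4G76047)
log2(23.40/41.61) = -0.830  (AT4G35135)
log2(123.8/44.68) = 1.470  (AT2G74603)
The largest magnitude belongs to AT1G09162.

3.959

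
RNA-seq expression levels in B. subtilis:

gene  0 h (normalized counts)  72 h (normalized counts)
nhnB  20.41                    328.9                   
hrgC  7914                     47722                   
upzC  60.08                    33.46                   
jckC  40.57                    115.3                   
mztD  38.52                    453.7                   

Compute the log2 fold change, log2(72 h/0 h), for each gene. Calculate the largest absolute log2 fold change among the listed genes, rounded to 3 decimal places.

4.010

log2(328.9/20.41) = 4.010  (nhnB)
log2(47722/7914) = 2.592  (hrgC)
log2(33.46/60.08) = -0.844  (upzC)
log2(115.3/40.57) = 1.507  (jckC)
log2(453.7/38.52) = 3.558  (mztD)
The largest magnitude belongs to nhnB.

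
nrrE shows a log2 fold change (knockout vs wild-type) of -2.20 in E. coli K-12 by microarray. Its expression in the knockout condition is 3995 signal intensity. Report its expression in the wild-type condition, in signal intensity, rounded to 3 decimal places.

18356.200

Fold change = 2^(-2.20) = 0.2176
wild-type expression = 3995 / 0.2176 = 18356.200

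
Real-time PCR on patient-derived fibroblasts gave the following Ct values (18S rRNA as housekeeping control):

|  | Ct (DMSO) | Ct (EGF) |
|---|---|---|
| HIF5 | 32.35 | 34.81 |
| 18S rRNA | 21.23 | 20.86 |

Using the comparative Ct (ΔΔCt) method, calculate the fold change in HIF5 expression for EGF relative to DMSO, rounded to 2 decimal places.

0.14

ΔCt(DMSO) = 32.350 − 21.230 = 11.120
ΔCt(EGF) = 34.810 − 20.860 = 13.950
ΔΔCt = 13.950 − 11.120 = 2.830
Fold change = 2^(−2.830) = 0.141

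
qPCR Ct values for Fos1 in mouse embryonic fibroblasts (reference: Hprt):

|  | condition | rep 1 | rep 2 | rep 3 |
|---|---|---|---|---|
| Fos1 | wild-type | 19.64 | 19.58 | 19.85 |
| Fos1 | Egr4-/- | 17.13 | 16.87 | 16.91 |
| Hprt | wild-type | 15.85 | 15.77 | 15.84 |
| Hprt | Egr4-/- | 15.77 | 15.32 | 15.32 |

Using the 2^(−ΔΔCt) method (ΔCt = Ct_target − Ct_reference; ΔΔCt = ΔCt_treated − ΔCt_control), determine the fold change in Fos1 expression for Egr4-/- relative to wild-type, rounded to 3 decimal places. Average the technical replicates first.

5.169

Mean Ct: Fos1 wild-type 19.690; Fos1 Egr4-/- 16.970; Hprt wild-type 15.820; Hprt Egr4-/- 15.470
ΔCt(wild-type) = 19.690 − 15.820 = 3.870
ΔCt(Egr4-/-) = 16.970 − 15.470 = 1.500
ΔΔCt = 1.500 − 3.870 = -2.370
Fold change = 2^(−(-2.370)) = 2^2.370 = 5.1694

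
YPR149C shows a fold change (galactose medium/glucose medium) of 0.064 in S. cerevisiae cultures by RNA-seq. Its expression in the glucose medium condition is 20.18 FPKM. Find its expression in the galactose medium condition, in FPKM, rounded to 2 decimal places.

1.29

galactose medium expression = 20.18 × 0.064 = 1.29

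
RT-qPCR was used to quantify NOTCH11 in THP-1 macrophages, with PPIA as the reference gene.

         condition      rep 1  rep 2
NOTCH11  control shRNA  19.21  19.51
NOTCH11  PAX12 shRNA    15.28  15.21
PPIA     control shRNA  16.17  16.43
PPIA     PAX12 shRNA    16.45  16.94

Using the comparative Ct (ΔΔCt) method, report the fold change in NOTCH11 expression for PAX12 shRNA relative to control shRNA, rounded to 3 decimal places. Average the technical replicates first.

Mean Ct: NOTCH11 control shRNA 19.360; NOTCH11 PAX12 shRNA 15.245; PPIA control shRNA 16.300; PPIA PAX12 shRNA 16.695
ΔCt(control shRNA) = 19.360 − 16.300 = 3.060
ΔCt(PAX12 shRNA) = 15.245 − 16.695 = -1.450
ΔΔCt = -1.450 − 3.060 = -4.510
Fold change = 2^(−(-4.510)) = 2^4.510 = 22.7848

22.785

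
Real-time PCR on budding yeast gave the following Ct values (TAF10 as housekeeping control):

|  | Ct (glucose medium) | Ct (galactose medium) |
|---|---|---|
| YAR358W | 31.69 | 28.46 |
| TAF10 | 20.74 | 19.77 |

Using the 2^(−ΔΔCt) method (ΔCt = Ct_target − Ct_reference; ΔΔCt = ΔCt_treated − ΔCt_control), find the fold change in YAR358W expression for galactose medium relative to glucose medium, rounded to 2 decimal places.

4.79

ΔCt(glucose medium) = 31.690 − 20.740 = 10.950
ΔCt(galactose medium) = 28.460 − 19.770 = 8.690
ΔΔCt = 8.690 − 10.950 = -2.260
Fold change = 2^(−(-2.260)) = 2^2.260 = 4.790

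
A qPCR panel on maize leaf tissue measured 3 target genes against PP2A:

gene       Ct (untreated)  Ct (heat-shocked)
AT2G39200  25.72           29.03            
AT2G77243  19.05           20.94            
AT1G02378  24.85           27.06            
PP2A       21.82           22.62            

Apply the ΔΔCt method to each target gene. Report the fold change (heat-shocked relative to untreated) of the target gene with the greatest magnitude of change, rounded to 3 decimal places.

0.176

AT2G39200: ΔΔCt = (29.03−22.62) − (25.72−21.82) = 6.41 − 3.90 = 2.51; fold change = 2^-2.51 = 0.176
AT2G77243: ΔΔCt = (20.94−22.62) − (19.05−21.82) = -1.68 − (-2.77) = 1.09; fold change = 2^-1.09 = 0.470
AT1G02378: ΔΔCt = (27.06−22.62) − (24.85−21.82) = 4.44 − 3.03 = 1.41; fold change = 2^-1.41 = 0.376
AT2G39200 has the largest |ΔΔCt| = 2.51.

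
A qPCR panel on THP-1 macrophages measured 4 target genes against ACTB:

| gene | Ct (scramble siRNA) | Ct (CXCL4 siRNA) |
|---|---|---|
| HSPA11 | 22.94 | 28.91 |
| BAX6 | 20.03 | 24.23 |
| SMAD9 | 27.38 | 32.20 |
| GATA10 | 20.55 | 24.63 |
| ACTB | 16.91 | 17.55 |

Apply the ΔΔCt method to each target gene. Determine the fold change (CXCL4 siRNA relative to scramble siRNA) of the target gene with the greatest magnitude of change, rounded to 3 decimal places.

0.025

HSPA11: ΔΔCt = (28.91−17.55) − (22.94−16.91) = 11.36 − 6.03 = 5.33; fold change = 2^-5.33 = 0.025
BAX6: ΔΔCt = (24.23−17.55) − (20.03−16.91) = 6.68 − 3.12 = 3.56; fold change = 2^-3.56 = 0.085
SMAD9: ΔΔCt = (32.20−17.55) − (27.38−16.91) = 14.65 − 10.47 = 4.18; fold change = 2^-4.18 = 0.055
GATA10: ΔΔCt = (24.63−17.55) − (20.55−16.91) = 7.08 − 3.64 = 3.44; fold change = 2^-3.44 = 0.092
HSPA11 has the largest |ΔΔCt| = 5.33.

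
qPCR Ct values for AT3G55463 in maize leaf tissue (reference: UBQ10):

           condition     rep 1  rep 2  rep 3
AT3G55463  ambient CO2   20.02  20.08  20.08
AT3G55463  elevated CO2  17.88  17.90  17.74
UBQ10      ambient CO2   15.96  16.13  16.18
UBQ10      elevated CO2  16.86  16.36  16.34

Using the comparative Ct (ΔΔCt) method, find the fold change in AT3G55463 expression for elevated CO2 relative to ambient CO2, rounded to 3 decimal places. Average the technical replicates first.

6.277

Mean Ct: AT3G55463 ambient CO2 20.060; AT3G55463 elevated CO2 17.840; UBQ10 ambient CO2 16.090; UBQ10 elevated CO2 16.520
ΔCt(ambient CO2) = 20.060 − 16.090 = 3.970
ΔCt(elevated CO2) = 17.840 − 16.520 = 1.320
ΔΔCt = 1.320 − 3.970 = -2.650
Fold change = 2^(−(-2.650)) = 2^2.650 = 6.2767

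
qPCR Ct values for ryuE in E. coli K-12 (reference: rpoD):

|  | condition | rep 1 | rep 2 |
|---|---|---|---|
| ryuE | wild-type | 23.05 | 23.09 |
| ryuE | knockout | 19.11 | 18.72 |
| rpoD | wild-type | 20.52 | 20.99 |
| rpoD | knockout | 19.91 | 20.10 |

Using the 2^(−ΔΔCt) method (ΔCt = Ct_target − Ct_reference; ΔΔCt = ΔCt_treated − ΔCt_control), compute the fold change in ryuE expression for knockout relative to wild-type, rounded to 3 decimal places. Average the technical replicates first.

Mean Ct: ryuE wild-type 23.070; ryuE knockout 18.915; rpoD wild-type 20.755; rpoD knockout 20.005
ΔCt(wild-type) = 23.070 − 20.755 = 2.315
ΔCt(knockout) = 18.915 − 20.005 = -1.090
ΔΔCt = -1.090 − 2.315 = -3.405
Fold change = 2^(−(-3.405)) = 2^3.405 = 10.5927

10.593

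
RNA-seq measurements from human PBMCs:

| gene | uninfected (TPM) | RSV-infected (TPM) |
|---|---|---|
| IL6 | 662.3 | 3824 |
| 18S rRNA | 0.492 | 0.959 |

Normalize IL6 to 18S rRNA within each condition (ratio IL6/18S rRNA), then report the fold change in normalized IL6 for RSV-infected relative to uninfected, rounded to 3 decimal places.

IL6/18S rRNA (uninfected) = 662.3 / 0.492 = 1346.1
IL6/18S rRNA (RSV-infected) = 3824 / 0.959 = 3987.5
Fold change = 3987.5 / 1346.1 = 2.9622

2.962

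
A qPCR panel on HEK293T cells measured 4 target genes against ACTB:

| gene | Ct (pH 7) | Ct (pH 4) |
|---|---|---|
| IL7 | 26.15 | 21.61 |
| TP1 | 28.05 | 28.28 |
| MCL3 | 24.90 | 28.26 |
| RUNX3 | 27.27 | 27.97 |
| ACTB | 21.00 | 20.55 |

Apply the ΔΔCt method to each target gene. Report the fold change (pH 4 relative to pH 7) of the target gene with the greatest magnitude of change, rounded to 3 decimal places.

IL7: ΔΔCt = (21.61−20.55) − (26.15−21.00) = 1.06 − 5.15 = -4.09; fold change = 2^4.09 = 17.030
TP1: ΔΔCt = (28.28−20.55) − (28.05−21.00) = 7.73 − 7.05 = 0.68; fold change = 2^-0.68 = 0.624
MCL3: ΔΔCt = (28.26−20.55) − (24.90−21.00) = 7.71 − 3.90 = 3.81; fold change = 2^-3.81 = 0.071
RUNX3: ΔΔCt = (27.97−20.55) − (27.27−21.00) = 7.42 − 6.27 = 1.15; fold change = 2^-1.15 = 0.451
IL7 has the largest |ΔΔCt| = 4.09.

17.030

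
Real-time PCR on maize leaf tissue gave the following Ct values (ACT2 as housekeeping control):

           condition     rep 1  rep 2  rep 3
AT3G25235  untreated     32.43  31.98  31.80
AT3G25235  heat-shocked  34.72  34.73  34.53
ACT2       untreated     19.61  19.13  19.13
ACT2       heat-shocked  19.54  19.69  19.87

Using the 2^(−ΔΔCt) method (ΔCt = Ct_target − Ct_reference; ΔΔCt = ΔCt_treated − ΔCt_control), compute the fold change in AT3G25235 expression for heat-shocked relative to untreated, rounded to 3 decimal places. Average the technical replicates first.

Mean Ct: AT3G25235 untreated 32.070; AT3G25235 heat-shocked 34.660; ACT2 untreated 19.290; ACT2 heat-shocked 19.700
ΔCt(untreated) = 32.070 − 19.290 = 12.780
ΔCt(heat-shocked) = 34.660 − 19.700 = 14.960
ΔΔCt = 14.960 − 12.780 = 2.180
Fold change = 2^(−2.180) = 0.2207

0.221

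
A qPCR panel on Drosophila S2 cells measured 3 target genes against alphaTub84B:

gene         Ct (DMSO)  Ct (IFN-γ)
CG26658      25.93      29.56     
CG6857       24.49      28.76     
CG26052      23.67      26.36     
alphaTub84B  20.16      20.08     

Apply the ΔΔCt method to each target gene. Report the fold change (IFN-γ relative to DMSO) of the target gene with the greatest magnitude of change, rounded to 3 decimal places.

0.049

CG26658: ΔΔCt = (29.56−20.08) − (25.93−20.16) = 9.48 − 5.77 = 3.71; fold change = 2^-3.71 = 0.076
CG6857: ΔΔCt = (28.76−20.08) − (24.49−20.16) = 8.68 − 4.33 = 4.35; fold change = 2^-4.35 = 0.049
CG26052: ΔΔCt = (26.36−20.08) − (23.67−20.16) = 6.28 − 3.51 = 2.77; fold change = 2^-2.77 = 0.147
CG6857 has the largest |ΔΔCt| = 4.35.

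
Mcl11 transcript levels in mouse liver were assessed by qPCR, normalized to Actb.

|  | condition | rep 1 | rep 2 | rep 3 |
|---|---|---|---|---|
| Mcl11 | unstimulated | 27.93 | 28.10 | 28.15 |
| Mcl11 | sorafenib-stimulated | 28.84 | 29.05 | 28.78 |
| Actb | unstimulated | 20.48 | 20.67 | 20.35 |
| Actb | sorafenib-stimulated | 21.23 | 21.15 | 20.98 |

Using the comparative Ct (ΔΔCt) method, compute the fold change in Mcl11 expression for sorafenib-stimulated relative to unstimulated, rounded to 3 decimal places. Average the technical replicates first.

Mean Ct: Mcl11 unstimulated 28.060; Mcl11 sorafenib-stimulated 28.890; Actb unstimulated 20.500; Actb sorafenib-stimulated 21.120
ΔCt(unstimulated) = 28.060 − 20.500 = 7.560
ΔCt(sorafenib-stimulated) = 28.890 − 21.120 = 7.770
ΔΔCt = 7.770 − 7.560 = 0.210
Fold change = 2^(−0.210) = 0.8645

0.865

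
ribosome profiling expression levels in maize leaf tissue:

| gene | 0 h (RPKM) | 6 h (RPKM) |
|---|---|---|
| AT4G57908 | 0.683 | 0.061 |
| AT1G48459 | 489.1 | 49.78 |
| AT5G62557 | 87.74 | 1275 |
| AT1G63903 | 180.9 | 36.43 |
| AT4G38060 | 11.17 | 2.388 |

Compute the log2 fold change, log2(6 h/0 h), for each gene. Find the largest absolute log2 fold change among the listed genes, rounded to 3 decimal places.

log2(0.061/0.683) = -3.485  (AT4G57908)
log2(49.78/489.1) = -3.296  (AT1G48459)
log2(1275/87.74) = 3.861  (AT5G62557)
log2(36.43/180.9) = -2.312  (AT1G63903)
log2(2.388/11.17) = -2.226  (AT4G38060)
The largest magnitude belongs to AT5G62557.

3.861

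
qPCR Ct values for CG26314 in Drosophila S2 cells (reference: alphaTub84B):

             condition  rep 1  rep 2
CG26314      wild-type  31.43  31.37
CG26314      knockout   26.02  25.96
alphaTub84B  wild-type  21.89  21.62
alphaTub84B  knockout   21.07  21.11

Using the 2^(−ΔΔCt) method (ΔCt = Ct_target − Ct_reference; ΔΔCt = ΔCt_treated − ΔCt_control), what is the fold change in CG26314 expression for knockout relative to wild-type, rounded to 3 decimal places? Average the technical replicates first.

26.816

Mean Ct: CG26314 wild-type 31.400; CG26314 knockout 25.990; alphaTub84B wild-type 21.755; alphaTub84B knockout 21.090
ΔCt(wild-type) = 31.400 − 21.755 = 9.645
ΔCt(knockout) = 25.990 − 21.090 = 4.900
ΔΔCt = 4.900 − 9.645 = -4.745
Fold change = 2^(−(-4.745)) = 2^4.745 = 26.8156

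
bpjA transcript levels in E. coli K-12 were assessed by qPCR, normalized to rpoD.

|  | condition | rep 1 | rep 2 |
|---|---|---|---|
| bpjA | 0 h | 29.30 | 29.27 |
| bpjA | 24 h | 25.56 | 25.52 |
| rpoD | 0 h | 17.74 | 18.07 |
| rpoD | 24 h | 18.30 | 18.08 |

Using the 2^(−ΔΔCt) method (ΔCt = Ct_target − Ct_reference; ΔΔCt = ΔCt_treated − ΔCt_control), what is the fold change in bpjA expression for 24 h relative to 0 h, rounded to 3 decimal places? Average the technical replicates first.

Mean Ct: bpjA 0 h 29.285; bpjA 24 h 25.540; rpoD 0 h 17.905; rpoD 24 h 18.190
ΔCt(0 h) = 29.285 − 17.905 = 11.380
ΔCt(24 h) = 25.540 − 18.190 = 7.350
ΔΔCt = 7.350 − 11.380 = -4.030
Fold change = 2^(−(-4.030)) = 2^4.030 = 16.3362

16.336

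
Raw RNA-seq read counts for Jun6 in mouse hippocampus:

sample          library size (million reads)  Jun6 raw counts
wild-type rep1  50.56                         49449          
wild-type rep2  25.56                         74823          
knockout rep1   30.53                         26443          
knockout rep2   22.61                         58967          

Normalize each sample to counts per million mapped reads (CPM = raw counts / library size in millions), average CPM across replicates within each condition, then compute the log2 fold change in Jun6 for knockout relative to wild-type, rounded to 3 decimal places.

CPM(wild-type rep1) = 49449 / 50.56 = 978.0261
CPM(wild-type rep2) = 74823 / 25.56 = 2927.3474
CPM(knockout rep1) = 26443 / 30.53 = 866.1317
CPM(knockout rep2) = 58967 / 22.61 = 2608.0053
mean CPM(wild-type) = 1952.6868; mean CPM(knockout) = 1737.0685
Fold change = 1737.0685 / 1952.6868 = 0.88958
log2(0.88958) = -0.1688

-0.169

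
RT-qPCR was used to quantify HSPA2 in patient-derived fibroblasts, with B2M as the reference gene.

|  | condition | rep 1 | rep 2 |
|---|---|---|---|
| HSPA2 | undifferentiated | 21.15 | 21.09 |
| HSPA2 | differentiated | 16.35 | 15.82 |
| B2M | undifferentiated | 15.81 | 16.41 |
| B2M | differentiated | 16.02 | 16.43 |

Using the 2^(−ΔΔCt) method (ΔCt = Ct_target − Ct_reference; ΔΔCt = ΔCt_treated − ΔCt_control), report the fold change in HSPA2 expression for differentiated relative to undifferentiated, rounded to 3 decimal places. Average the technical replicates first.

Mean Ct: HSPA2 undifferentiated 21.120; HSPA2 differentiated 16.085; B2M undifferentiated 16.110; B2M differentiated 16.225
ΔCt(undifferentiated) = 21.120 − 16.110 = 5.010
ΔCt(differentiated) = 16.085 − 16.225 = -0.140
ΔΔCt = -0.140 − 5.010 = -5.150
Fold change = 2^(−(-5.150)) = 2^5.150 = 35.5062

35.506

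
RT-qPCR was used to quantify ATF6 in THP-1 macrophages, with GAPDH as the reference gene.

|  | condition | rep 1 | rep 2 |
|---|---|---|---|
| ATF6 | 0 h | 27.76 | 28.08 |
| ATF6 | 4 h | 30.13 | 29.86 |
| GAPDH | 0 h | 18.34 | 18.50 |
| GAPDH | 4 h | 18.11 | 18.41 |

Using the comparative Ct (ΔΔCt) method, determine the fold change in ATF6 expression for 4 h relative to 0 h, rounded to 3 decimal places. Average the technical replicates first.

0.212

Mean Ct: ATF6 0 h 27.920; ATF6 4 h 29.995; GAPDH 0 h 18.420; GAPDH 4 h 18.260
ΔCt(0 h) = 27.920 − 18.420 = 9.500
ΔCt(4 h) = 29.995 − 18.260 = 11.735
ΔΔCt = 11.735 − 9.500 = 2.235
Fold change = 2^(−2.235) = 0.2124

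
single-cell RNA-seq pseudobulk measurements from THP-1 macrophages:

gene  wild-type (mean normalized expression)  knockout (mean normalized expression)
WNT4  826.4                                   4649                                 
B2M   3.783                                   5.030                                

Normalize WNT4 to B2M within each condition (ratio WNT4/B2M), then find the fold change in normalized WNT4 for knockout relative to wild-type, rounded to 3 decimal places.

WNT4/B2M (wild-type) = 826.4 / 3.783 = 218.45
WNT4/B2M (knockout) = 4649 / 5.030 = 924.25
Fold change = 924.25 / 218.45 = 4.2309

4.231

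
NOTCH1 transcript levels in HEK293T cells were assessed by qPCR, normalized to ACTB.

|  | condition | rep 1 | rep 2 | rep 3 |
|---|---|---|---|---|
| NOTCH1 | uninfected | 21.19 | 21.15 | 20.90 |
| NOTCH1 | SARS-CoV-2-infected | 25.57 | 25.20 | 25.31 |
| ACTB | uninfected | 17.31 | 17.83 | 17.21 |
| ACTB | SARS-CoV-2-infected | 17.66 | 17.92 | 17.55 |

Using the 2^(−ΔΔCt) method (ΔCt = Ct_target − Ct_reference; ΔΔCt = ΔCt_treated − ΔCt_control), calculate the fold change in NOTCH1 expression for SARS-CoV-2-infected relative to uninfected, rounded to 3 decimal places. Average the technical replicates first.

0.062

Mean Ct: NOTCH1 uninfected 21.080; NOTCH1 SARS-CoV-2-infected 25.360; ACTB uninfected 17.450; ACTB SARS-CoV-2-infected 17.710
ΔCt(uninfected) = 21.080 − 17.450 = 3.630
ΔCt(SARS-CoV-2-infected) = 25.360 − 17.710 = 7.650
ΔΔCt = 7.650 − 3.630 = 4.020
Fold change = 2^(−4.020) = 0.0616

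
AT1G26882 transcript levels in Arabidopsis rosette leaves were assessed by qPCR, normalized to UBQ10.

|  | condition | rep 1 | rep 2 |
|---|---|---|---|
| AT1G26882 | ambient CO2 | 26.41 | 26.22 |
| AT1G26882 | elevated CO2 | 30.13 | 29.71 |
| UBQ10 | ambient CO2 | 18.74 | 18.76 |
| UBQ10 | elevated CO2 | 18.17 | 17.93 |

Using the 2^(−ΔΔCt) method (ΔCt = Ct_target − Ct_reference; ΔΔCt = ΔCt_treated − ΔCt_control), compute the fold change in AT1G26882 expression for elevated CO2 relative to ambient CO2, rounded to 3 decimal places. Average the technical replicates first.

Mean Ct: AT1G26882 ambient CO2 26.315; AT1G26882 elevated CO2 29.920; UBQ10 ambient CO2 18.750; UBQ10 elevated CO2 18.050
ΔCt(ambient CO2) = 26.315 − 18.750 = 7.565
ΔCt(elevated CO2) = 29.920 − 18.050 = 11.870
ΔΔCt = 11.870 − 7.565 = 4.305
Fold change = 2^(−4.305) = 0.0506

0.051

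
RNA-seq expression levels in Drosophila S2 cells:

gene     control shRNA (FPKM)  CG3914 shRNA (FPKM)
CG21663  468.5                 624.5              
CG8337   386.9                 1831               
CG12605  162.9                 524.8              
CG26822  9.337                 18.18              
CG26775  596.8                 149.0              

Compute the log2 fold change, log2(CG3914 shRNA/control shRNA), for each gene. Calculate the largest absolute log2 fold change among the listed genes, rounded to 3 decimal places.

log2(624.5/468.5) = 0.415  (CG21663)
log2(1831/386.9) = 2.243  (CG8337)
log2(524.8/162.9) = 1.688  (CG12605)
log2(18.18/9.337) = 0.961  (CG26822)
log2(149.0/596.8) = -2.002  (CG26775)
The largest magnitude belongs to CG8337.

2.243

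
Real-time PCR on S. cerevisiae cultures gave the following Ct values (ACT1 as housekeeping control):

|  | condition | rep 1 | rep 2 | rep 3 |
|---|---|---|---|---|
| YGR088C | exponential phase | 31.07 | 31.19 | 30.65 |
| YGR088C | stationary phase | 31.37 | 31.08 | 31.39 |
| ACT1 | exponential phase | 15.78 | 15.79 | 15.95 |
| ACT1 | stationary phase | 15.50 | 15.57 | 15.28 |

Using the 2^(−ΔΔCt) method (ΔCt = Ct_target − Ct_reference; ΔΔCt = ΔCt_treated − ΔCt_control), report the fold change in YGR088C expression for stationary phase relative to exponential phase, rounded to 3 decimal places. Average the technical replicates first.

Mean Ct: YGR088C exponential phase 30.970; YGR088C stationary phase 31.280; ACT1 exponential phase 15.840; ACT1 stationary phase 15.450
ΔCt(exponential phase) = 30.970 − 15.840 = 15.130
ΔCt(stationary phase) = 31.280 − 15.450 = 15.830
ΔΔCt = 15.830 − 15.130 = 0.700
Fold change = 2^(−0.700) = 0.6156

0.616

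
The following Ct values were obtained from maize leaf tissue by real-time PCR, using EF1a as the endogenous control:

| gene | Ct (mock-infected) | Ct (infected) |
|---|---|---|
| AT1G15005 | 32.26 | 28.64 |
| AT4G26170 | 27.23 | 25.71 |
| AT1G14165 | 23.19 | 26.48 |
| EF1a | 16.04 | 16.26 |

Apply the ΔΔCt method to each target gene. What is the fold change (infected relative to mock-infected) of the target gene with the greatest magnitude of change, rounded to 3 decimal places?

14.320

AT1G15005: ΔΔCt = (28.64−16.26) − (32.26−16.04) = 12.38 − 16.22 = -3.84; fold change = 2^3.84 = 14.320
AT4G26170: ΔΔCt = (25.71−16.26) − (27.23−16.04) = 9.45 − 11.19 = -1.74; fold change = 2^1.74 = 3.340
AT1G14165: ΔΔCt = (26.48−16.26) − (23.19−16.04) = 10.22 − 7.15 = 3.07; fold change = 2^-3.07 = 0.119
AT1G15005 has the largest |ΔΔCt| = 3.84.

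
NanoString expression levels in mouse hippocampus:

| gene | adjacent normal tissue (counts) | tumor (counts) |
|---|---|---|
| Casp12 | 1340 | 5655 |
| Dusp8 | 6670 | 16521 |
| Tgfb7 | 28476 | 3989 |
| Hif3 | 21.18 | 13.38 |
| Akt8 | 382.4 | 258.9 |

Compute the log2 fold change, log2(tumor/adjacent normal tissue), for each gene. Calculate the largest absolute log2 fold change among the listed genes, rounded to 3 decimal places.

2.836

log2(5655/1340) = 2.077  (Casp12)
log2(16521/6670) = 1.309  (Dusp8)
log2(3989/28476) = -2.836  (Tgfb7)
log2(13.38/21.18) = -0.663  (Hif3)
log2(258.9/382.4) = -0.563  (Akt8)
The largest magnitude belongs to Tgfb7.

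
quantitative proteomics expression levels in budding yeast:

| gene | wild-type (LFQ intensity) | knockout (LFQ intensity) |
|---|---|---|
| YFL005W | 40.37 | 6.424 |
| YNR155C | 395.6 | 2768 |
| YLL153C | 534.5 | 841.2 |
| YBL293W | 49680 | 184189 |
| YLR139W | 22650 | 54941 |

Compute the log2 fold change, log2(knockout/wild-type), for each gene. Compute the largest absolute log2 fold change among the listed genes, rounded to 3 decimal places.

log2(6.424/40.37) = -2.652  (YFL005W)
log2(2768/395.6) = 2.807  (YNR155C)
log2(841.2/534.5) = 0.654  (YLL153C)
log2(184189/49680) = 1.890  (YBL293W)
log2(54941/22650) = 1.278  (YLR139W)
The largest magnitude belongs to YNR155C.

2.807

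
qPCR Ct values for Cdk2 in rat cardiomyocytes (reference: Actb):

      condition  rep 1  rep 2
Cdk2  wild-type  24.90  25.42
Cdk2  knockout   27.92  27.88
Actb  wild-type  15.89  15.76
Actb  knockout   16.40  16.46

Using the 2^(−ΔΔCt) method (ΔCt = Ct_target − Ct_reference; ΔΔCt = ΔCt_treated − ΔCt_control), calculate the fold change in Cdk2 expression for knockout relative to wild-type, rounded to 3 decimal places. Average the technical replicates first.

Mean Ct: Cdk2 wild-type 25.160; Cdk2 knockout 27.900; Actb wild-type 15.825; Actb knockout 16.430
ΔCt(wild-type) = 25.160 − 15.825 = 9.335
ΔCt(knockout) = 27.900 − 16.430 = 11.470
ΔΔCt = 11.470 − 9.335 = 2.135
Fold change = 2^(−2.135) = 0.2277

0.228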